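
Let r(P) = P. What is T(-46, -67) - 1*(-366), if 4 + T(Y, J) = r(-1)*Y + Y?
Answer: 362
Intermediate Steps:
T(Y, J) = -4 (T(Y, J) = -4 + (-Y + Y) = -4 + 0 = -4)
T(-46, -67) - 1*(-366) = -4 - 1*(-366) = -4 + 366 = 362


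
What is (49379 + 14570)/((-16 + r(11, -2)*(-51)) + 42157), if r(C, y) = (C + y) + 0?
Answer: 63949/41682 ≈ 1.5342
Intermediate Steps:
r(C, y) = C + y
(49379 + 14570)/((-16 + r(11, -2)*(-51)) + 42157) = (49379 + 14570)/((-16 + (11 - 2)*(-51)) + 42157) = 63949/((-16 + 9*(-51)) + 42157) = 63949/((-16 - 459) + 42157) = 63949/(-475 + 42157) = 63949/41682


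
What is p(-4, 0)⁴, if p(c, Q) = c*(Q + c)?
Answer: 65536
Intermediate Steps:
p(-4, 0)⁴ = (-4*(0 - 4))⁴ = (-4*(-4))⁴ = 16⁴ = 65536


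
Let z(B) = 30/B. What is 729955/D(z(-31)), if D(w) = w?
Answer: -4525721/6 ≈ -7.5429e+5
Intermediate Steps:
729955/D(z(-31)) = 729955/((30/(-31))) = 729955/((30*(-1/31))) = 729955/(-30/31) = 729955*(-31/30) = -4525721/6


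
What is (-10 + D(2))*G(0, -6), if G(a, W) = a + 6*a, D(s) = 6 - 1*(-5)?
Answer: 0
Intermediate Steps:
D(s) = 11 (D(s) = 6 + 5 = 11)
G(a, W) = 7*a
(-10 + D(2))*G(0, -6) = (-10 + 11)*(7*0) = 1*0 = 0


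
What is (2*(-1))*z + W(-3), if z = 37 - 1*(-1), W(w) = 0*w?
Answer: -76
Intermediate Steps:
W(w) = 0
z = 38 (z = 37 + 1 = 38)
(2*(-1))*z + W(-3) = (2*(-1))*38 + 0 = -2*38 + 0 = -76 + 0 = -76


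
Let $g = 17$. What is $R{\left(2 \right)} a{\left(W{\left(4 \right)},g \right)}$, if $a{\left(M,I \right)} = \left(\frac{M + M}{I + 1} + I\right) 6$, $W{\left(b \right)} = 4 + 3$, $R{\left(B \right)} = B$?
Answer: $\frac{640}{3} \approx 213.33$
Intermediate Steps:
$W{\left(b \right)} = 7$
$a{\left(M,I \right)} = 6 I + \frac{12 M}{1 + I}$ ($a{\left(M,I \right)} = \left(\frac{2 M}{1 + I} + I\right) 6 = \left(I + \frac{2 M}{1 + I}\right) 6 = 6 I + \frac{12 M}{1 + I}$)
$R{\left(2 \right)} a{\left(W{\left(4 \right)},g \right)} = 2 \frac{6 \left(17 + 17^{2} + 2 \cdot 7\right)}{1 + 17} = 2 \frac{6 \left(17 + 289 + 14\right)}{18} = 2 \cdot 6 \cdot \frac{1}{18} \cdot 320 = 2 \cdot \frac{320}{3} = \frac{640}{3}$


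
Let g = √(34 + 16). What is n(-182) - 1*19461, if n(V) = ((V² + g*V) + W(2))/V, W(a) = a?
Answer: -1787514/91 + 5*√2 ≈ -19636.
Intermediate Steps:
g = 5*√2 (g = √50 = 5*√2 ≈ 7.0711)
n(V) = (2 + V² + 5*V*√2)/V (n(V) = ((V² + (5*√2)*V) + 2)/V = ((V² + 5*V*√2) + 2)/V = (2 + V² + 5*V*√2)/V)
n(-182) - 1*19461 = (-182 + 2/(-182) + 5*√2) - 1*19461 = (-182 + 2*(-1/182) + 5*√2) - 19461 = (-182 - 1/91 + 5*√2) - 19461 = (-16563/91 + 5*√2) - 19461 = -1787514/91 + 5*√2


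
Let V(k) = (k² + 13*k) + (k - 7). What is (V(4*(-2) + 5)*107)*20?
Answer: -85600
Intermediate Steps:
V(k) = -7 + k² + 14*k (V(k) = (k² + 13*k) + (-7 + k) = -7 + k² + 14*k)
(V(4*(-2) + 5)*107)*20 = ((-7 + (4*(-2) + 5)² + 14*(4*(-2) + 5))*107)*20 = ((-7 + (-8 + 5)² + 14*(-8 + 5))*107)*20 = ((-7 + (-3)² + 14*(-3))*107)*20 = ((-7 + 9 - 42)*107)*20 = -40*107*20 = -4280*20 = -85600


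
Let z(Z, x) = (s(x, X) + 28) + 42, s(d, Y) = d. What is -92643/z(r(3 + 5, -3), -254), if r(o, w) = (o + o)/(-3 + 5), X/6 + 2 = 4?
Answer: 92643/184 ≈ 503.49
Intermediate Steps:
X = 12 (X = -12 + 6*4 = -12 + 24 = 12)
r(o, w) = o (r(o, w) = (2*o)/2 = (2*o)*(½) = o)
z(Z, x) = 70 + x (z(Z, x) = (x + 28) + 42 = (28 + x) + 42 = 70 + x)
-92643/z(r(3 + 5, -3), -254) = -92643/(70 - 254) = -92643/(-184) = -92643*(-1/184) = 92643/184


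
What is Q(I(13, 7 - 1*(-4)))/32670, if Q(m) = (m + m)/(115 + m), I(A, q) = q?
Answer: 1/187110 ≈ 5.3445e-6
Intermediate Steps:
Q(m) = 2*m/(115 + m) (Q(m) = (2*m)/(115 + m) = 2*m/(115 + m))
Q(I(13, 7 - 1*(-4)))/32670 = (2*(7 - 1*(-4))/(115 + (7 - 1*(-4))))/32670 = (2*(7 + 4)/(115 + (7 + 4)))*(1/32670) = (2*11/(115 + 11))*(1/32670) = (2*11/126)*(1/32670) = (2*11*(1/126))*(1/32670) = (11/63)*(1/32670) = 1/187110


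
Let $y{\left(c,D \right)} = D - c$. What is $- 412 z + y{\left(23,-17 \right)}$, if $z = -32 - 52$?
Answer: $34568$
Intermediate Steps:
$z = -84$
$- 412 z + y{\left(23,-17 \right)} = \left(-412\right) \left(-84\right) - 40 = 34608 - 40 = 34568$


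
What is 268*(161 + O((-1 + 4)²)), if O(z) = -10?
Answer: 40468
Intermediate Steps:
268*(161 + O((-1 + 4)²)) = 268*(161 - 10) = 268*151 = 40468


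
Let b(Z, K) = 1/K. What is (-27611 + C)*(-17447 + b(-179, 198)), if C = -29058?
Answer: 195763343845/198 ≈ 9.8870e+8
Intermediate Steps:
(-27611 + C)*(-17447 + b(-179, 198)) = (-27611 - 29058)*(-17447 + 1/198) = -56669*(-17447 + 1/198) = -56669*(-3454505/198) = 195763343845/198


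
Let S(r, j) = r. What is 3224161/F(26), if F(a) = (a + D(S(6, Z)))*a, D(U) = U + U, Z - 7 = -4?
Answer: 3224161/988 ≈ 3263.3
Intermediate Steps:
Z = 3 (Z = 7 - 4 = 3)
D(U) = 2*U
F(a) = a*(12 + a) (F(a) = (a + 2*6)*a = (a + 12)*a = (12 + a)*a = a*(12 + a))
3224161/F(26) = 3224161/((26*(12 + 26))) = 3224161/((26*38)) = 3224161/988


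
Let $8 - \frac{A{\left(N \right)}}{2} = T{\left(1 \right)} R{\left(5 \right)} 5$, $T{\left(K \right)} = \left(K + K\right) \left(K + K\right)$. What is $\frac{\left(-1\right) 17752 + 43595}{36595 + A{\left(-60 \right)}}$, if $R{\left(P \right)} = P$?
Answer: $\frac{25843}{36411} \approx 0.70976$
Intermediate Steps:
$T{\left(K \right)} = 4 K^{2}$ ($T{\left(K \right)} = 2 K 2 K = 4 K^{2}$)
$A{\left(N \right)} = -184$ ($A{\left(N \right)} = 16 - 2 \cdot 4 \cdot 1^{2} \cdot 5 \cdot 5 = 16 - 2 \cdot 4 \cdot 1 \cdot 5 \cdot 5 = 16 - 2 \cdot 4 \cdot 5 \cdot 5 = 16 - 2 \cdot 20 \cdot 5 = 16 - 200 = -184$)
$\frac{\left(-1\right) 17752 + 43595}{36595 + A{\left(-60 \right)}} = \frac{\left(-1\right) 17752 + 43595}{36595 - 184} = \frac{-17752 + 43595}{36411} = 25843 \cdot \frac{1}{36411} = \frac{25843}{36411}$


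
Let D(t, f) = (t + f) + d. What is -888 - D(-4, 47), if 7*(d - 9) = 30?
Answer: -6610/7 ≈ -944.29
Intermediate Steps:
d = 93/7 (d = 9 + (1/7)*30 = 9 + 30/7 = 93/7 ≈ 13.286)
D(t, f) = 93/7 + f + t (D(t, f) = (t + f) + 93/7 = (f + t) + 93/7 = 93/7 + f + t)
-888 - D(-4, 47) = -888 - (93/7 + 47 - 4) = -888 - 1*394/7 = -888 - 394/7 = -6610/7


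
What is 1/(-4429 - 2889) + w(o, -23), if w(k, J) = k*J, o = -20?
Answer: 3366279/7318 ≈ 460.00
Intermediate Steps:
w(k, J) = J*k
1/(-4429 - 2889) + w(o, -23) = 1/(-4429 - 2889) - 23*(-20) = 1/(-7318) + 460 = -1/7318 + 460 = 3366279/7318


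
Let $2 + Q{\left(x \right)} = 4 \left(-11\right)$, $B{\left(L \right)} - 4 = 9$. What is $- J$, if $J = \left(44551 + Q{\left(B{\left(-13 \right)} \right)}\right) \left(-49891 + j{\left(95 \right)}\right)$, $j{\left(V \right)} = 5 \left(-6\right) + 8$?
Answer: $2221378065$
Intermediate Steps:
$B{\left(L \right)} = 13$ ($B{\left(L \right)} = 4 + 9 = 13$)
$Q{\left(x \right)} = -46$ ($Q{\left(x \right)} = -2 + 4 \left(-11\right) = -2 - 44 = -46$)
$j{\left(V \right)} = -22$ ($j{\left(V \right)} = -30 + 8 = -22$)
$J = -2221378065$ ($J = \left(44551 - 46\right) \left(-49891 - 22\right) = 44505 \left(-49913\right) = -2221378065$)
$- J = \left(-1\right) \left(-2221378065\right) = 2221378065$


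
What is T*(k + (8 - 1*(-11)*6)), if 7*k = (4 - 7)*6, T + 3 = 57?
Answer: 27000/7 ≈ 3857.1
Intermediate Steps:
T = 54 (T = -3 + 57 = 54)
k = -18/7 (k = ((4 - 7)*6)/7 = (-3*6)/7 = (1/7)*(-18) = -18/7 ≈ -2.5714)
T*(k + (8 - 1*(-11)*6)) = 54*(-18/7 + (8 - 1*(-11)*6)) = 54*(-18/7 + (8 + 11*6)) = 54*(-18/7 + (8 + 66)) = 54*(-18/7 + 74) = 54*(500/7) = 27000/7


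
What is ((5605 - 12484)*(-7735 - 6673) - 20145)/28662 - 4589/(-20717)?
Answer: 684343527699/197930218 ≈ 3457.5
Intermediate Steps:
((5605 - 12484)*(-7735 - 6673) - 20145)/28662 - 4589/(-20717) = (-6879*(-14408) - 20145)*(1/28662) - 4589*(-1/20717) = (99112632 - 20145)*(1/28662) + 4589/20717 = 99092487*(1/28662) + 4589/20717 = 33030829/9554 + 4589/20717 = 684343527699/197930218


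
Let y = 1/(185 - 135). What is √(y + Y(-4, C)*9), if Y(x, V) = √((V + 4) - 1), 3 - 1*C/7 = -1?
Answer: √(2 + 900*√31)/10 ≈ 7.0802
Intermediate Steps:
C = 28 (C = 21 - 7*(-1) = 21 + 7 = 28)
Y(x, V) = √(3 + V) (Y(x, V) = √((4 + V) - 1) = √(3 + V))
y = 1/50 ≈ 0.020000
√(y + Y(-4, C)*9) = √(1/50 + √(3 + 28)*9) = √(1/50 + √31*9) = √(1/50 + 9*√31)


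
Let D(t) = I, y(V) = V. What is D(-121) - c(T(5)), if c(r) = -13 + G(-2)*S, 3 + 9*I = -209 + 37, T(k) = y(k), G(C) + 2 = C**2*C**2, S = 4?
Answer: -562/9 ≈ -62.444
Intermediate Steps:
G(C) = -2 + C**4 (G(C) = -2 + C**2*C**2 = -2 + C**4)
T(k) = k
I = -175/9 (I = -1/3 + (-209 + 37)/9 = -1/3 + (1/9)*(-172) = -1/3 - 172/9 = -175/9 ≈ -19.444)
D(t) = -175/9
c(r) = 43 (c(r) = -13 + (-2 + (-2)**4)*4 = -13 + (-2 + 16)*4 = -13 + 14*4 = -13 + 56 = 43)
D(-121) - c(T(5)) = -175/9 - 1*43 = -175/9 - 43 = -562/9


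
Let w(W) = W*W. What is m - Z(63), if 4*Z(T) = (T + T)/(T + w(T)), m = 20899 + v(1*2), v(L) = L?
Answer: 2675327/128 ≈ 20901.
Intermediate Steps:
w(W) = W²
m = 20901 (m = 20899 + 1*2 = 20899 + 2 = 20901)
Z(T) = T/(2*(T + T²)) (Z(T) = ((T + T)/(T + T²))/4 = ((2*T)/(T + T²))/4 = (2*T/(T + T²))/4 = T/(2*(T + T²)))
m - Z(63) = 20901 - 1/(2*(1 + 63)) = 20901 - 1/(2*64) = 20901 - 1*1/128 = 20901 - 1/128 = 2675327/128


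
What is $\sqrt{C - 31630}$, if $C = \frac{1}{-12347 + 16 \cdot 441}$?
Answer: $\frac{i \sqrt{885471765321}}{5291} \approx 177.85 i$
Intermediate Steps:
$C = - \frac{1}{5291}$ ($C = \frac{1}{-12347 + 7056} = \frac{1}{-5291} = - \frac{1}{5291} \approx -0.000189$)
$\sqrt{C - 31630} = \sqrt{- \frac{1}{5291} - 31630} = \sqrt{- \frac{167354331}{5291}} = \frac{i \sqrt{885471765321}}{5291}$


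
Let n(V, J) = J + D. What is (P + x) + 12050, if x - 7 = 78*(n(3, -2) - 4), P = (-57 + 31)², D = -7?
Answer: 11719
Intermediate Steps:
n(V, J) = -7 + J (n(V, J) = J - 7 = -7 + J)
P = 676 (P = (-26)² = 676)
x = -1007 (x = 7 + 78*((-7 - 2) - 4) = 7 + 78*(-9 - 4) = 7 + 78*(-13) = 7 - 1014 = -1007)
(P + x) + 12050 = (676 - 1007) + 12050 = -331 + 12050 = 11719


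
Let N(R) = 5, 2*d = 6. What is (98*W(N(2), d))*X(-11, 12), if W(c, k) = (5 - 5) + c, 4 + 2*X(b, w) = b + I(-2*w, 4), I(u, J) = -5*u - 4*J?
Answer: 21805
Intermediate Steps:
d = 3 (d = (1/2)*6 = 3)
X(b, w) = -10 + b/2 + 5*w (X(b, w) = -2 + (b + (-(-10)*w - 4*4))/2 = -2 + (b + (10*w - 16))/2 = -2 + (b + (-16 + 10*w))/2 = -2 + (-16 + b + 10*w)/2 = -2 + (-8 + b/2 + 5*w) = -10 + b/2 + 5*w)
W(c, k) = c (W(c, k) = 0 + c = c)
(98*W(N(2), d))*X(-11, 12) = (98*5)*(-10 + (1/2)*(-11) + 5*12) = 490*(-10 - 11/2 + 60) = 490*(89/2) = 21805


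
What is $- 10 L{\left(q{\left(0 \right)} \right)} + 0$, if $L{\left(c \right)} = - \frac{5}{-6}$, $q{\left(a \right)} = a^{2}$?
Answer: $- \frac{25}{3} \approx -8.3333$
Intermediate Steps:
$L{\left(c \right)} = \frac{5}{6}$ ($L{\left(c \right)} = \left(-5\right) \left(- \frac{1}{6}\right) = \frac{5}{6}$)
$- 10 L{\left(q{\left(0 \right)} \right)} + 0 = \left(-10\right) \frac{5}{6} + 0 = - \frac{25}{3} + 0 = - \frac{25}{3}$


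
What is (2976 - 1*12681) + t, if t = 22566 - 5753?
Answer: 7108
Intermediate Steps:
t = 16813
(2976 - 1*12681) + t = (2976 - 1*12681) + 16813 = (2976 - 12681) + 16813 = -9705 + 16813 = 7108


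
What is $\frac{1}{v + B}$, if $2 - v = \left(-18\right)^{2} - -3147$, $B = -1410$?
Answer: $- \frac{1}{4879} \approx -0.00020496$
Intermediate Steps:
$v = -3469$ ($v = 2 - \left(\left(-18\right)^{2} - -3147\right) = 2 - \left(324 + 3147\right) = 2 - 3471 = -3469$)
$\frac{1}{v + B} = \frac{1}{-3469 - 1410} = \frac{1}{-4879} = - \frac{1}{4879}$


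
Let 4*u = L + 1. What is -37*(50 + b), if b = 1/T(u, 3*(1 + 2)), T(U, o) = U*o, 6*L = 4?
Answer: -27898/15 ≈ -1859.9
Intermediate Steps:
L = ⅔ (L = (⅙)*4 = ⅔ ≈ 0.66667)
u = 5/12 (u = (⅔ + 1)/4 = (¼)*(5/3) = 5/12 ≈ 0.41667)
b = 4/15 (b = 1/(5*(3*(1 + 2))/12) = 1/(5*(3*3)/12) = 1/((5/12)*9) = 1/(15/4) = 4/15 ≈ 0.26667)
-37*(50 + b) = -37*(50 + 4/15) = -37*754/15 = -27898/15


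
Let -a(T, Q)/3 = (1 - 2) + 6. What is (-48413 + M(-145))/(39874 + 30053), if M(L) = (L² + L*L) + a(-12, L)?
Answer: -2126/23309 ≈ -0.091209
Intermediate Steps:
a(T, Q) = -15 (a(T, Q) = -3*((1 - 2) + 6) = -3*(-1 + 6) = -3*5 = -15)
M(L) = -15 + 2*L² (M(L) = (L² + L*L) - 15 = (L² + L²) - 15 = 2*L² - 15 = -15 + 2*L²)
(-48413 + M(-145))/(39874 + 30053) = (-48413 + (-15 + 2*(-145)²))/(39874 + 30053) = (-48413 + (-15 + 2*21025))/69927 = (-48413 + (-15 + 42050))*(1/69927) = (-48413 + 42035)*(1/69927) = -6378*1/69927 = -2126/23309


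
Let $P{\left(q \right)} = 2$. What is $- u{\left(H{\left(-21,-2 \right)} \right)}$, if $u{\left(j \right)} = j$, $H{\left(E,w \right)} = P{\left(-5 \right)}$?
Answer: $-2$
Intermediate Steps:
$H{\left(E,w \right)} = 2$
$- u{\left(H{\left(-21,-2 \right)} \right)} = \left(-1\right) 2 = -2$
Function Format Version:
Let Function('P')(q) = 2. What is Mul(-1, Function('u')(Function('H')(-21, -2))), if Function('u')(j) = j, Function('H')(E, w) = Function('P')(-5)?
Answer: -2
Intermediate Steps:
Function('H')(E, w) = 2
Mul(-1, Function('u')(Function('H')(-21, -2))) = Mul(-1, 2) = -2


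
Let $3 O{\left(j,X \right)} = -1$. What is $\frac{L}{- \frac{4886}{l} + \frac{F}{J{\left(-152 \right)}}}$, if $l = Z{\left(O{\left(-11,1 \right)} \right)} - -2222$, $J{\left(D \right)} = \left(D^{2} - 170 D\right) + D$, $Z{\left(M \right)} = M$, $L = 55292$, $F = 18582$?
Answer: $- \frac{157727065040}{5187229} \approx -30407.0$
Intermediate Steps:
$O{\left(j,X \right)} = - \frac{1}{3}$ ($O{\left(j,X \right)} = \frac{1}{3} \left(-1\right) = - \frac{1}{3}$)
$J{\left(D \right)} = D^{2} - 169 D$
$l = \frac{6665}{3}$ ($l = - \frac{1}{3} - -2222 = - \frac{1}{3} + 2222 = \frac{6665}{3} \approx 2221.7$)
$\frac{L}{- \frac{4886}{l} + \frac{F}{J{\left(-152 \right)}}} = \frac{55292}{- \frac{4886}{\frac{6665}{3}} + \frac{18582}{\left(-152\right) \left(-169 - 152\right)}} = \frac{55292}{\left(-4886\right) \frac{3}{6665} + \frac{18582}{\left(-152\right) \left(-321\right)}} = \frac{55292}{- \frac{14658}{6665} + \frac{18582}{48792}} = \frac{55292}{- \frac{14658}{6665} + 18582 \cdot \frac{1}{48792}} = \frac{55292}{- \frac{14658}{6665} + \frac{163}{428}} = \frac{55292}{- \frac{5187229}{2852620}} = 55292 \left(- \frac{2852620}{5187229}\right) = - \frac{157727065040}{5187229}$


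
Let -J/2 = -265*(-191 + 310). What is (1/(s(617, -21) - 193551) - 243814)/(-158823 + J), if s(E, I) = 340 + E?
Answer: 46957113517/18441453282 ≈ 2.5463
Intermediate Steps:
J = 63070 (J = -(-530)*(-191 + 310) = -(-530)*119 = -2*(-31535) = 63070)
(1/(s(617, -21) - 193551) - 243814)/(-158823 + J) = (1/((340 + 617) - 193551) - 243814)/(-158823 + 63070) = (1/(957 - 193551) - 243814)/(-95753) = (1/(-192594) - 243814)*(-1/95753) = (-1/192594 - 243814)*(-1/95753) = -46957113517/192594*(-1/95753) = 46957113517/18441453282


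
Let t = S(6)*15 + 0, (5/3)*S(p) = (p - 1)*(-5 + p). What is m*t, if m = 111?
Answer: 4995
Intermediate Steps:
S(p) = 3*(-1 + p)*(-5 + p)/5 (S(p) = 3*((p - 1)*(-5 + p))/5 = 3*((-1 + p)*(-5 + p))/5 = 3*(-1 + p)*(-5 + p)/5)
t = 45 (t = (3 - 18/5*6 + (3/5)*6**2)*15 + 0 = (3 - 108/5 + (3/5)*36)*15 + 0 = (3 - 108/5 + 108/5)*15 + 0 = 3*15 + 0 = 45 + 0 = 45)
m*t = 111*45 = 4995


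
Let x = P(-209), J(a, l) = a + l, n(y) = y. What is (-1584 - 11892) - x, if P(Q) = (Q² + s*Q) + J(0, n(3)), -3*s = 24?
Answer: -58832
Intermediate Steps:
s = -8 (s = -⅓*24 = -8)
P(Q) = 3 + Q² - 8*Q (P(Q) = (Q² - 8*Q) + (0 + 3) = (Q² - 8*Q) + 3 = 3 + Q² - 8*Q)
x = 45356 (x = 3 + (-209)² - 8*(-209) = 3 + 43681 + 1672 = 45356)
(-1584 - 11892) - x = (-1584 - 11892) - 1*45356 = -13476 - 45356 = -58832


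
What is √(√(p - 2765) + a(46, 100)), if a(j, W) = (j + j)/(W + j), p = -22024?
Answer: √(3358 + 5329*I*√24789)/73 ≈ 8.8904 + 8.8548*I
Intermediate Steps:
a(j, W) = 2*j/(W + j) (a(j, W) = (2*j)/(W + j) = 2*j/(W + j))
√(√(p - 2765) + a(46, 100)) = √(√(-22024 - 2765) + 2*46/(100 + 46)) = √(√(-24789) + 2*46/146) = √(I*√24789 + 2*46*(1/146)) = √(I*√24789 + 46/73) = √(46/73 + I*√24789)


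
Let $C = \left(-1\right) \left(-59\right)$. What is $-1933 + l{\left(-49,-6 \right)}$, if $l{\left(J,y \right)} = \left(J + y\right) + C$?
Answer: $-1929$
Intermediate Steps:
$C = 59$
$l{\left(J,y \right)} = 59 + J + y$ ($l{\left(J,y \right)} = \left(J + y\right) + 59 = 59 + J + y$)
$-1933 + l{\left(-49,-6 \right)} = -1933 - -4 = -1933 + 4 = -1929$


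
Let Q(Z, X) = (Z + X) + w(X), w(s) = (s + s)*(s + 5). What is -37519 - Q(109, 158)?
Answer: -89294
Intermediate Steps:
w(s) = 2*s*(5 + s) (w(s) = (2*s)*(5 + s) = 2*s*(5 + s))
Q(Z, X) = X + Z + 2*X*(5 + X) (Q(Z, X) = (Z + X) + 2*X*(5 + X) = (X + Z) + 2*X*(5 + X) = X + Z + 2*X*(5 + X))
-37519 - Q(109, 158) = -37519 - (158 + 109 + 2*158*(5 + 158)) = -37519 - (158 + 109 + 2*158*163) = -37519 - (158 + 109 + 51508) = -37519 - 1*51775 = -37519 - 51775 = -89294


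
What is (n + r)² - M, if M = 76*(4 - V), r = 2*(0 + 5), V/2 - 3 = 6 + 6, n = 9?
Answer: 2337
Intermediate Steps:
V = 30 (V = 6 + 2*(6 + 6) = 6 + 2*12 = 6 + 24 = 30)
r = 10 (r = 2*5 = 10)
M = -1976 (M = 76*(4 - 1*30) = 76*(4 - 30) = 76*(-26) = -1976)
(n + r)² - M = (9 + 10)² - 1*(-1976) = 19² + 1976 = 361 + 1976 = 2337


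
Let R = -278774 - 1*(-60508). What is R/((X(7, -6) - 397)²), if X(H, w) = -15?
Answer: -109133/84872 ≈ -1.2859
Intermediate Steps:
R = -218266 (R = -278774 + 60508 = -218266)
R/((X(7, -6) - 397)²) = -218266/(-15 - 397)² = -218266/((-412)²) = -218266/169744 = -218266*1/169744 = -109133/84872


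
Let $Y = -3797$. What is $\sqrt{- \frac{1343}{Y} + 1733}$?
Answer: $\frac{2 \sqrt{6247530642}}{3797} \approx 41.634$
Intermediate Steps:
$\sqrt{- \frac{1343}{Y} + 1733} = \sqrt{- \frac{1343}{-3797} + 1733} = \sqrt{\left(-1343\right) \left(- \frac{1}{3797}\right) + 1733} = \sqrt{\frac{1343}{3797} + 1733} = \sqrt{\frac{6581544}{3797}} = \frac{2 \sqrt{6247530642}}{3797}$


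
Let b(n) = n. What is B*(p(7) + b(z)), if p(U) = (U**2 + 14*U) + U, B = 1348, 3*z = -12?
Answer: 202200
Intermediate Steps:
z = -4 (z = (1/3)*(-12) = -4)
p(U) = U**2 + 15*U
B*(p(7) + b(z)) = 1348*(7*(15 + 7) - 4) = 1348*(7*22 - 4) = 1348*(154 - 4) = 1348*150 = 202200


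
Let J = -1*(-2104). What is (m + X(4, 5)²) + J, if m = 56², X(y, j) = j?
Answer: 5265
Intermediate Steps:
m = 3136
J = 2104
(m + X(4, 5)²) + J = (3136 + 5²) + 2104 = (3136 + 25) + 2104 = 3161 + 2104 = 5265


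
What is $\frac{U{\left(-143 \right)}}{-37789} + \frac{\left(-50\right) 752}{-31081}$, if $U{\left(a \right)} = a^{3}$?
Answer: $\frac{92308144167}{1174519909} \approx 78.592$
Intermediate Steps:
$\frac{U{\left(-143 \right)}}{-37789} + \frac{\left(-50\right) 752}{-31081} = \frac{\left(-143\right)^{3}}{-37789} + \frac{\left(-50\right) 752}{-31081} = \left(-2924207\right) \left(- \frac{1}{37789}\right) - - \frac{37600}{31081} = \frac{2924207}{37789} + \frac{37600}{31081} = \frac{92308144167}{1174519909}$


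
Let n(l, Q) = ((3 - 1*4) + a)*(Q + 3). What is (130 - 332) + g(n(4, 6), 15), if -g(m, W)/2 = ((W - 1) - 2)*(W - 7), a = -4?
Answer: -394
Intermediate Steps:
n(l, Q) = -15 - 5*Q (n(l, Q) = ((3 - 1*4) - 4)*(Q + 3) = ((3 - 4) - 4)*(3 + Q) = (-1 - 4)*(3 + Q) = -5*(3 + Q) = -15 - 5*Q)
g(m, W) = -2*(-7 + W)*(-3 + W) (g(m, W) = -2*((W - 1) - 2)*(W - 7) = -2*((-1 + W) - 2)*(-7 + W) = -2*(-3 + W)*(-7 + W) = -2*(-7 + W)*(-3 + W))
(130 - 332) + g(n(4, 6), 15) = (130 - 332) + (-42 - 2*15**2 + 20*15) = -202 + (-42 - 2*225 + 300) = -202 + (-42 - 450 + 300) = -202 - 192 = -394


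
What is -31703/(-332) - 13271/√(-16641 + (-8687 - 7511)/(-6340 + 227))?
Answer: 31703/332 + 13271*I*√621754666555/101710235 ≈ 95.491 + 102.88*I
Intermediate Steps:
-31703/(-332) - 13271/√(-16641 + (-8687 - 7511)/(-6340 + 227)) = -31703*(-1/332) - 13271/√(-16641 - 16198/(-6113)) = 31703/332 - 13271/√(-16641 - 16198*(-1/6113)) = 31703/332 - 13271/√(-16641 + 16198/6113) = 31703/332 - 13271*(-I*√621754666555/101710235) = 31703/332 - (-13271)*I*√621754666555/101710235 = 31703/332 + 13271*I*√621754666555/101710235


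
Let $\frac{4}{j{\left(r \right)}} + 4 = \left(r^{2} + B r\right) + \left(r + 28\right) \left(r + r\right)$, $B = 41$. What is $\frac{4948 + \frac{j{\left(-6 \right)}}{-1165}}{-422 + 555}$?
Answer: $\frac{1377696382}{37031855} \approx 37.203$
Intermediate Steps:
$j{\left(r \right)} = \frac{4}{-4 + r^{2} + 41 r + 2 r \left(28 + r\right)}$ ($j{\left(r \right)} = \frac{4}{-4 + \left(\left(r^{2} + 41 r\right) + \left(r + 28\right) \left(r + r\right)\right)} = \frac{4}{-4 + \left(\left(r^{2} + 41 r\right) + \left(28 + r\right) 2 r\right)} = \frac{4}{-4 + \left(\left(r^{2} + 41 r\right) + 2 r \left(28 + r\right)\right)} = \frac{4}{-4 + \left(r^{2} + 41 r + 2 r \left(28 + r\right)\right)} = \frac{4}{-4 + r^{2} + 41 r + 2 r \left(28 + r\right)}$)
$\frac{4948 + \frac{j{\left(-6 \right)}}{-1165}}{-422 + 555} = \frac{4948 + \frac{4 \frac{1}{-4 + 3 \left(-6\right)^{2} + 97 \left(-6\right)}}{-1165}}{-422 + 555} = \frac{4948 + \frac{4}{-4 + 3 \cdot 36 - 582} \left(- \frac{1}{1165}\right)}{133} = \left(4948 + \frac{4}{-4 + 108 - 582} \left(- \frac{1}{1165}\right)\right) \frac{1}{133} = \left(4948 + \frac{4}{-478} \left(- \frac{1}{1165}\right)\right) \frac{1}{133} = \left(4948 + 4 \left(- \frac{1}{478}\right) \left(- \frac{1}{1165}\right)\right) \frac{1}{133} = \left(4948 - - \frac{2}{278435}\right) \frac{1}{133} = \left(4948 + \frac{2}{278435}\right) \frac{1}{133} = \frac{1377696382}{278435} \cdot \frac{1}{133} = \frac{1377696382}{37031855}$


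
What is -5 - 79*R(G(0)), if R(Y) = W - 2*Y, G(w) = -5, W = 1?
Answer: -874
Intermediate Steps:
R(Y) = 1 - 2*Y
-5 - 79*R(G(0)) = -5 - 79*(1 - 2*(-5)) = -5 - 79*(1 + 10) = -5 - 79*11 = -5 - 869 = -874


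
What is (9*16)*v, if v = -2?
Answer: -288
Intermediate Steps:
(9*16)*v = (9*16)*(-2) = 144*(-2) = -288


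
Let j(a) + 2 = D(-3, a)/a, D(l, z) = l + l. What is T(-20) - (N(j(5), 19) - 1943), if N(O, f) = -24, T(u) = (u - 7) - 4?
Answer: 1936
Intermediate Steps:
D(l, z) = 2*l
j(a) = -2 - 6/a (j(a) = -2 + (2*(-3))/a = -2 - 6/a)
T(u) = -11 + u (T(u) = (-7 + u) - 4 = -11 + u)
T(-20) - (N(j(5), 19) - 1943) = (-11 - 20) - (-24 - 1943) = -31 - 1*(-1967) = -31 + 1967 = 1936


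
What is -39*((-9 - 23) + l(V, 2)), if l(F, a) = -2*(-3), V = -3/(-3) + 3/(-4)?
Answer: 1014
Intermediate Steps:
V = ¼ (V = -3*(-⅓) + 3*(-¼) = 1 - ¾ = ¼ ≈ 0.25000)
l(F, a) = 6
-39*((-9 - 23) + l(V, 2)) = -39*((-9 - 23) + 6) = -39*(-32 + 6) = -39*(-26) = 1014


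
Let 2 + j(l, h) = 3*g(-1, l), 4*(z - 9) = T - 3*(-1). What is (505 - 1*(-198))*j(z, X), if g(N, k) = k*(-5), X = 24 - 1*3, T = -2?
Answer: -395789/4 ≈ -98947.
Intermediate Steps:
X = 21 (X = 24 - 3 = 21)
g(N, k) = -5*k
z = 37/4 (z = 9 + (-2 - 3*(-1))/4 = 9 + (-2 + 3)/4 = 9 + (1/4)*1 = 9 + 1/4 = 37/4 ≈ 9.2500)
j(l, h) = -2 - 15*l (j(l, h) = -2 + 3*(-5*l) = -2 - 15*l)
(505 - 1*(-198))*j(z, X) = (505 - 1*(-198))*(-2 - 15*37/4) = (505 + 198)*(-2 - 555/4) = 703*(-563/4) = -395789/4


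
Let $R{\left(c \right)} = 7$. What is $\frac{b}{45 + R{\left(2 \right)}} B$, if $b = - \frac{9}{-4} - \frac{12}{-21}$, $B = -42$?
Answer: $- \frac{237}{104} \approx -2.2788$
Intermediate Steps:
$b = \frac{79}{28}$ ($b = \left(-9\right) \left(- \frac{1}{4}\right) - - \frac{4}{7} = \frac{9}{4} + \frac{4}{7} = \frac{79}{28} \approx 2.8214$)
$\frac{b}{45 + R{\left(2 \right)}} B = \frac{1}{45 + 7} \cdot \frac{79}{28} \left(-42\right) = \frac{1}{52} \cdot \frac{79}{28} \left(-42\right) = \frac{79}{1456} \left(-42\right) = - \frac{237}{104}$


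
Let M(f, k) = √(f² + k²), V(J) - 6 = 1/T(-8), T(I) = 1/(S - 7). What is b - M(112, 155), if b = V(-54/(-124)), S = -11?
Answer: -12 - √36569 ≈ -203.23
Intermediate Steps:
T(I) = -1/18 (T(I) = 1/(-11 - 7) = 1/(-18) = -1/18)
V(J) = -12 (V(J) = 6 + 1/(-1/18) = 6 - 18 = -12)
b = -12
b - M(112, 155) = -12 - √(112² + 155²) = -12 - √(12544 + 24025) = -12 - √36569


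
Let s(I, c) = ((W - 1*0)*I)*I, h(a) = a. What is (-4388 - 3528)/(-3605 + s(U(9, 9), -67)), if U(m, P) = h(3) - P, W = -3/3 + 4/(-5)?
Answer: 39580/18349 ≈ 2.1571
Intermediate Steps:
W = -9/5 (W = -3*1/3 + 4*(-1/5) = -1 - 4/5 = -9/5 ≈ -1.8000)
U(m, P) = 3 - P
s(I, c) = -9*I**2/5 (s(I, c) = ((-9/5 - 1*0)*I)*I = ((-9/5 + 0)*I)*I = (-9*I/5)*I = -9*I**2/5)
(-4388 - 3528)/(-3605 + s(U(9, 9), -67)) = (-4388 - 3528)/(-3605 - 9*(3 - 1*9)**2/5) = -7916/(-3605 - 9*(3 - 9)**2/5) = -7916/(-3605 - 9/5*(-6)**2) = -7916/(-3605 - 9/5*36) = -7916/(-3605 - 324/5) = -7916/(-18349/5) = -7916*(-5/18349) = 39580/18349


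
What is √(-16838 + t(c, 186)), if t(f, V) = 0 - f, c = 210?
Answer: 2*I*√4262 ≈ 130.57*I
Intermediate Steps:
t(f, V) = -f
√(-16838 + t(c, 186)) = √(-16838 - 1*210) = √(-16838 - 210) = √(-17048) = 2*I*√4262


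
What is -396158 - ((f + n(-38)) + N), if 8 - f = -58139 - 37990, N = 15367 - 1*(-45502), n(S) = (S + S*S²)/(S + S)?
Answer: -1107773/2 ≈ -5.5389e+5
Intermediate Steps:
n(S) = (S + S³)/(2*S) (n(S) = (S + S³)/((2*S)) = (S + S³)*(1/(2*S)) = (S + S³)/(2*S))
N = 60869 (N = 15367 + 45502 = 60869)
f = 96137 (f = 8 - (-58139 - 37990) = 8 - 1*(-96129) = 8 + 96129 = 96137)
-396158 - ((f + n(-38)) + N) = -396158 - ((96137 + (½ + (½)*(-38)²)) + 60869) = -396158 - ((96137 + (½ + (½)*1444)) + 60869) = -396158 - ((96137 + (½ + 722)) + 60869) = -396158 - ((96137 + 1445/2) + 60869) = -396158 - (193719/2 + 60869) = -396158 - 1*315457/2 = -396158 - 315457/2 = -1107773/2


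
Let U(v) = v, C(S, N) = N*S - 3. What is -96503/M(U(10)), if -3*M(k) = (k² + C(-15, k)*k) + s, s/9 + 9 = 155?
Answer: -289509/116 ≈ -2495.8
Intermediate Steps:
C(S, N) = -3 + N*S
s = 1314 (s = -81 + 9*155 = -81 + 1395 = 1314)
M(k) = -438 - k²/3 - k*(-3 - 15*k)/3 (M(k) = -((k² + (-3 + k*(-15))*k) + 1314)/3 = -((k² + (-3 - 15*k)*k) + 1314)/3 = -((k² + k*(-3 - 15*k)) + 1314)/3 = -(1314 + k² + k*(-3 - 15*k))/3 = -438 - k²/3 - k*(-3 - 15*k)/3)
-96503/M(U(10)) = -96503/(-438 + 10 + (14/3)*10²) = -96503/(-438 + 10 + (14/3)*100) = -96503/(-438 + 10 + 1400/3) = -96503/116/3 = -96503*3/116 = -289509/116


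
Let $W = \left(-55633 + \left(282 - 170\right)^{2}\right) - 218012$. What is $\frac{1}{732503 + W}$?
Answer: $\frac{1}{471402} \approx 2.1213 \cdot 10^{-6}$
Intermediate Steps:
$W = -261101$ ($W = \left(-55633 + 112^{2}\right) - 218012 = \left(-55633 + 12544\right) - 218012 = -43089 - 218012 = -261101$)
$\frac{1}{732503 + W} = \frac{1}{732503 - 261101} = \frac{1}{471402}$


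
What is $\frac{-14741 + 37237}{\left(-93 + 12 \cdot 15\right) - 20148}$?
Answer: $- \frac{22496}{20061} \approx -1.1214$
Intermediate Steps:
$\frac{-14741 + 37237}{\left(-93 + 12 \cdot 15\right) - 20148} = \frac{22496}{\left(-93 + 180\right) - 20148} = \frac{22496}{87 - 20148} = \frac{22496}{-20061} = 22496 \left(- \frac{1}{20061}\right) = - \frac{22496}{20061}$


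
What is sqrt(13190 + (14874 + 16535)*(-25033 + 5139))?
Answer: 12*I*sqrt(4339149) ≈ 24997.0*I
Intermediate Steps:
sqrt(13190 + (14874 + 16535)*(-25033 + 5139)) = sqrt(13190 + 31409*(-19894)) = sqrt(13190 - 624850646) = sqrt(-624837456) = 12*I*sqrt(4339149)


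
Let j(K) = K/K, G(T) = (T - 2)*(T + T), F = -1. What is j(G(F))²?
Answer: 1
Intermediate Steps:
G(T) = 2*T*(-2 + T) (G(T) = (-2 + T)*(2*T) = 2*T*(-2 + T))
j(K) = 1
j(G(F))² = 1² = 1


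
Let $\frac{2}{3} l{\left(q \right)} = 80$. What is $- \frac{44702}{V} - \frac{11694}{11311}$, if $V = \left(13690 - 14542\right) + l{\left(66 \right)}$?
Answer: $\frac{248532157}{4139826} \approx 60.034$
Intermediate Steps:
$l{\left(q \right)} = 120$ ($l{\left(q \right)} = \frac{3}{2} \cdot 80 = 120$)
$V = -732$ ($V = \left(13690 - 14542\right) + 120 = -852 + 120 = -732$)
$- \frac{44702}{V} - \frac{11694}{11311} = - \frac{44702}{-732} - \frac{11694}{11311} = \left(-44702\right) \left(- \frac{1}{732}\right) - \frac{11694}{11311} = \frac{22351}{366} - \frac{11694}{11311} = \frac{248532157}{4139826}$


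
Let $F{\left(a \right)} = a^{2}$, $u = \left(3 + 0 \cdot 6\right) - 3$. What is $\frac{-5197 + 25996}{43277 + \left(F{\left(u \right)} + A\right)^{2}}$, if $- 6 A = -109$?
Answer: $\frac{748764}{1569853} \approx 0.47696$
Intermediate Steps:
$A = \frac{109}{6}$ ($A = \left(- \frac{1}{6}\right) \left(-109\right) = \frac{109}{6} \approx 18.167$)
$u = 0$ ($u = \left(3 + 0\right) - 3 = 3 - 3 = 0$)
$\frac{-5197 + 25996}{43277 + \left(F{\left(u \right)} + A\right)^{2}} = \frac{-5197 + 25996}{43277 + \left(0^{2} + \frac{109}{6}\right)^{2}} = \frac{20799}{43277 + \left(0 + \frac{109}{6}\right)^{2}} = \frac{20799}{43277 + \left(\frac{109}{6}\right)^{2}} = \frac{20799}{43277 + \frac{11881}{36}} = \frac{20799}{\frac{1569853}{36}} = 20799 \cdot \frac{36}{1569853} = \frac{748764}{1569853}$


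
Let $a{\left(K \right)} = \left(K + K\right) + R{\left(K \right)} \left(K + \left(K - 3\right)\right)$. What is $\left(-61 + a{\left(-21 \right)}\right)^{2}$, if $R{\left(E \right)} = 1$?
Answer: $21904$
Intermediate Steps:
$a{\left(K \right)} = -3 + 4 K$ ($a{\left(K \right)} = \left(K + K\right) + 1 \left(K + \left(K - 3\right)\right) = 2 K + 1 \left(K + \left(K - 3\right)\right) = 2 K + 1 \left(K + \left(-3 + K\right)\right) = 2 K + 1 \left(-3 + 2 K\right) = 2 K + \left(-3 + 2 K\right) = -3 + 4 K$)
$\left(-61 + a{\left(-21 \right)}\right)^{2} = \left(-61 + \left(-3 + 4 \left(-21\right)\right)\right)^{2} = \left(-61 - 87\right)^{2} = \left(-148\right)^{2} = 21904$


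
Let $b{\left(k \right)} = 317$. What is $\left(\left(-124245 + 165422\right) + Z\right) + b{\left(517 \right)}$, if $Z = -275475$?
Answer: $-233981$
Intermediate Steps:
$\left(\left(-124245 + 165422\right) + Z\right) + b{\left(517 \right)} = \left(\left(-124245 + 165422\right) - 275475\right) + 317 = \left(41177 - 275475\right) + 317 = -234298 + 317 = -233981$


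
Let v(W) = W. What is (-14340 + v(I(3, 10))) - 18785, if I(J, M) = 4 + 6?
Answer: -33115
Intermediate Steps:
I(J, M) = 10
(-14340 + v(I(3, 10))) - 18785 = (-14340 + 10) - 18785 = -14330 - 18785 = -33115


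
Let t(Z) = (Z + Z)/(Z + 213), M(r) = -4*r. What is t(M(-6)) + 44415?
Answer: 3508801/79 ≈ 44415.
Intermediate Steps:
t(Z) = 2*Z/(213 + Z) (t(Z) = (2*Z)/(213 + Z) = 2*Z/(213 + Z))
t(M(-6)) + 44415 = 2*(-4*(-6))/(213 - 4*(-6)) + 44415 = 2*24/(213 + 24) + 44415 = 2*24/237 + 44415 = 2*24*(1/237) + 44415 = 16/79 + 44415 = 3508801/79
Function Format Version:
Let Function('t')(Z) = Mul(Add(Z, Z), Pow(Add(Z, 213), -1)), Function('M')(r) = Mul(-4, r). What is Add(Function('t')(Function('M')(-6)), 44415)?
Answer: Rational(3508801, 79) ≈ 44415.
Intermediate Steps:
Function('t')(Z) = Mul(2, Z, Pow(Add(213, Z), -1)) (Function('t')(Z) = Mul(Mul(2, Z), Pow(Add(213, Z), -1)) = Mul(2, Z, Pow(Add(213, Z), -1)))
Add(Function('t')(Function('M')(-6)), 44415) = Add(Mul(2, Mul(-4, -6), Pow(Add(213, Mul(-4, -6)), -1)), 44415) = Add(Mul(2, 24, Pow(Add(213, 24), -1)), 44415) = Add(Mul(2, 24, Pow(237, -1)), 44415) = Add(Mul(2, 24, Rational(1, 237)), 44415) = Add(Rational(16, 79), 44415) = Rational(3508801, 79)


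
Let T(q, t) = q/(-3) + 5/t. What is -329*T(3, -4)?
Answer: 2961/4 ≈ 740.25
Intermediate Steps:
T(q, t) = 5/t - q/3 (T(q, t) = q*(-1/3) + 5/t = -q/3 + 5/t = 5/t - q/3)
-329*T(3, -4) = -329*(5/(-4) - 1/3*3) = -329*(5*(-1/4) - 1) = -329*(-5/4 - 1) = -329*(-9/4) = 2961/4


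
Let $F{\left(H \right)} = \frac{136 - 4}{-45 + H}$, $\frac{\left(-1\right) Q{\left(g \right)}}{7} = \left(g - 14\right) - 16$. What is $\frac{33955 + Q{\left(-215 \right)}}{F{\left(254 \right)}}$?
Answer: $\frac{112955}{2} \approx 56478.0$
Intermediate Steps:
$Q{\left(g \right)} = 210 - 7 g$ ($Q{\left(g \right)} = - 7 \left(\left(g - 14\right) - 16\right) = - 7 \left(\left(-14 + g\right) - 16\right) = - 7 \left(-30 + g\right) = 210 - 7 g$)
$F{\left(H \right)} = \frac{132}{-45 + H}$
$\frac{33955 + Q{\left(-215 \right)}}{F{\left(254 \right)}} = \frac{33955 + \left(210 - -1505\right)}{132 \frac{1}{-45 + 254}} = \frac{33955 + \left(210 + 1505\right)}{132 \cdot \frac{1}{209}} = \frac{33955 + 1715}{132 \cdot \frac{1}{209}} = \frac{35670}{\frac{12}{19}} = 35670 \cdot \frac{19}{12} = \frac{112955}{2}$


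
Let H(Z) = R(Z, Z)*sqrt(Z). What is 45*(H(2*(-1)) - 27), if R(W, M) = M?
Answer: -1215 - 90*I*sqrt(2) ≈ -1215.0 - 127.28*I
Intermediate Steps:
H(Z) = Z**(3/2) (H(Z) = Z*sqrt(Z) = Z**(3/2))
45*(H(2*(-1)) - 27) = 45*((2*(-1))**(3/2) - 27) = 45*((-2)**(3/2) - 27) = 45*(-2*I*sqrt(2) - 27) = 45*(-27 - 2*I*sqrt(2)) = -1215 - 90*I*sqrt(2)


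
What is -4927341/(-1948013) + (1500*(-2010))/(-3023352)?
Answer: 288477020306/81799013883 ≈ 3.5267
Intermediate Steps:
-4927341/(-1948013) + (1500*(-2010))/(-3023352) = -4927341*(-1/1948013) - 3015000*(-1/3023352) = 4927341/1948013 + 41875/41991 = 288477020306/81799013883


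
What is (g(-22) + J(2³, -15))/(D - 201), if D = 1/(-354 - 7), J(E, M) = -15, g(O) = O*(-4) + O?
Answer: -18411/72562 ≈ -0.25373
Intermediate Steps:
g(O) = -3*O (g(O) = -4*O + O = -3*O)
D = -1/361 (D = 1/(-361) = -1/361 ≈ -0.0027701)
(g(-22) + J(2³, -15))/(D - 201) = (-3*(-22) - 15)/(-1/361 - 201) = (66 - 15)/(-72562/361) = 51*(-361/72562) = -18411/72562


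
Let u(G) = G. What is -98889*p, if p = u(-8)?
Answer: 791112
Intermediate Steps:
p = -8
-98889*p = -98889*(-8) = 791112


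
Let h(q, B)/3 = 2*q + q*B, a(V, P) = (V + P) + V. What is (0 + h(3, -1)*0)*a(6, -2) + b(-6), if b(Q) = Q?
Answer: -6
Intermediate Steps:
a(V, P) = P + 2*V (a(V, P) = (P + V) + V = P + 2*V)
h(q, B) = 6*q + 3*B*q (h(q, B) = 3*(2*q + q*B) = 3*(2*q + B*q) = 6*q + 3*B*q)
(0 + h(3, -1)*0)*a(6, -2) + b(-6) = (0 + (3*3*(2 - 1))*0)*(-2 + 2*6) - 6 = (0 + (3*3*1)*0)*(-2 + 12) - 6 = (0 + 9*0)*10 - 6 = (0 + 0)*10 - 6 = 0*10 - 6 = 0 - 6 = -6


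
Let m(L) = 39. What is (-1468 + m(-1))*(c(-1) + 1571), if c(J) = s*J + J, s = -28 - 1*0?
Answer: -2283542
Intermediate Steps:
s = -28 (s = -28 + 0 = -28)
c(J) = -27*J (c(J) = -28*J + J = -27*J)
(-1468 + m(-1))*(c(-1) + 1571) = (-1468 + 39)*(-27*(-1) + 1571) = -1429*(27 + 1571) = -1429*1598 = -2283542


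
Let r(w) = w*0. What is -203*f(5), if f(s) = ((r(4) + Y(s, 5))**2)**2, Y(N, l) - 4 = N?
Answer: -1331883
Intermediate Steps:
Y(N, l) = 4 + N
r(w) = 0
f(s) = (4 + s)**4 (f(s) = ((0 + (4 + s))**2)**2 = ((4 + s)**2)**2 = (4 + s)**4)
-203*f(5) = -203*(4 + 5)**4 = -203*9**4 = -203*6561 = -1331883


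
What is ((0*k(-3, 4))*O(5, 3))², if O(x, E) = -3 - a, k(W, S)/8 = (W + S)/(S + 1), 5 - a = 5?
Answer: 0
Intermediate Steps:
a = 0 (a = 5 - 1*5 = 5 - 5 = 0)
k(W, S) = 8*(S + W)/(1 + S) (k(W, S) = 8*((W + S)/(S + 1)) = 8*((S + W)/(1 + S)) = 8*(S + W)/(1 + S))
O(x, E) = -3 (O(x, E) = -3 - 1*0 = -3 + 0 = -3)
((0*k(-3, 4))*O(5, 3))² = ((0*(8*(4 - 3)/(1 + 4)))*(-3))² = ((0*(8*1/5))*(-3))² = ((0*(8*(⅕)*1))*(-3))² = ((0*(8/5))*(-3))² = (0*(-3))² = 0² = 0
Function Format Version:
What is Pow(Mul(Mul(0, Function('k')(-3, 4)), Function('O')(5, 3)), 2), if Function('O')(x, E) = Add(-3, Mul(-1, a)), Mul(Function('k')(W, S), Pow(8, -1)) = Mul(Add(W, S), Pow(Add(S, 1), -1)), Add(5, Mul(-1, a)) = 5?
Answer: 0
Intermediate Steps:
a = 0 (a = Add(5, Mul(-1, 5)) = Add(5, -5) = 0)
Function('k')(W, S) = Mul(8, Pow(Add(1, S), -1), Add(S, W)) (Function('k')(W, S) = Mul(8, Mul(Add(W, S), Pow(Add(S, 1), -1))) = Mul(8, Mul(Add(S, W), Pow(Add(1, S), -1))) = Mul(8, Mul(Pow(Add(1, S), -1), Add(S, W))) = Mul(8, Pow(Add(1, S), -1), Add(S, W)))
Function('O')(x, E) = -3 (Function('O')(x, E) = Add(-3, Mul(-1, 0)) = Add(-3, 0) = -3)
Pow(Mul(Mul(0, Function('k')(-3, 4)), Function('O')(5, 3)), 2) = Pow(Mul(Mul(0, Mul(8, Pow(Add(1, 4), -1), Add(4, -3))), -3), 2) = Pow(Mul(Mul(0, Mul(8, Pow(5, -1), 1)), -3), 2) = Pow(Mul(Mul(0, Mul(8, Rational(1, 5), 1)), -3), 2) = Pow(Mul(Mul(0, Rational(8, 5)), -3), 2) = Pow(Mul(0, -3), 2) = Pow(0, 2) = 0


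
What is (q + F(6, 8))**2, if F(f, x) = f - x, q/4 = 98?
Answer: 152100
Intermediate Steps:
q = 392 (q = 4*98 = 392)
(q + F(6, 8))**2 = (392 + (6 - 1*8))**2 = (392 + (6 - 8))**2 = (392 - 2)**2 = 390**2 = 152100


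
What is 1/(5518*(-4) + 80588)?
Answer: 1/58516 ≈ 1.7089e-5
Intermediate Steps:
1/(5518*(-4) + 80588) = 1/(-22072 + 80588) = 1/58516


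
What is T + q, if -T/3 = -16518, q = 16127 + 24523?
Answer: 90204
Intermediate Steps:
q = 40650
T = 49554 (T = -3*(-16518) = 49554)
T + q = 49554 + 40650 = 90204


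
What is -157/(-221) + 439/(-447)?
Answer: -26840/98787 ≈ -0.27170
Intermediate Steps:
-157/(-221) + 439/(-447) = -157*(-1/221) + 439*(-1/447) = 157/221 - 439/447 = -26840/98787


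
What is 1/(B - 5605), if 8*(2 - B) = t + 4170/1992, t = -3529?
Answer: -2656/13710635 ≈ -0.00019372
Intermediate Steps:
B = 1176245/2656 (B = 2 - (-3529 + 4170/1992)/8 = 2 - (-3529 + 4170*(1/1992))/8 = 2 - (-3529 + 695/332)/8 = 2 - ⅛*(-1170933/332) = 2 + 1170933/2656 = 1176245/2656 ≈ 442.86)
1/(B - 5605) = 1/(1176245/2656 - 5605) = 1/(-13710635/2656) = -2656/13710635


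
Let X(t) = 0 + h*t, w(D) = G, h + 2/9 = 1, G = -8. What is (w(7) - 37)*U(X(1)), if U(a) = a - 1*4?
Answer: 145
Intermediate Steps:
h = 7/9 (h = -2/9 + 1 = 7/9 ≈ 0.77778)
w(D) = -8
X(t) = 7*t/9 (X(t) = 0 + 7*t/9 = 7*t/9)
U(a) = -4 + a (U(a) = a - 4 = -4 + a)
(w(7) - 37)*U(X(1)) = (-8 - 37)*(-4 + (7/9)*1) = -45*(-4 + 7/9) = -45*(-29/9) = 145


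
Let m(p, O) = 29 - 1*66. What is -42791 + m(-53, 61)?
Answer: -42828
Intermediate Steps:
m(p, O) = -37 (m(p, O) = 29 - 66 = -37)
-42791 + m(-53, 61) = -42791 - 37 = -42828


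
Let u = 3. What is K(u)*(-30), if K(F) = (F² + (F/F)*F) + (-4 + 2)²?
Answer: -480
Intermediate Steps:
K(F) = 4 + F + F² (K(F) = (F² + 1*F) + (-2)² = (F² + F) + 4 = (F + F²) + 4 = 4 + F + F²)
K(u)*(-30) = (4 + 3 + 3²)*(-30) = (4 + 3 + 9)*(-30) = 16*(-30) = -480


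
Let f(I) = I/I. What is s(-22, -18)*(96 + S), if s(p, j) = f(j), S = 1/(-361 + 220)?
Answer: 13535/141 ≈ 95.993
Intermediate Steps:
f(I) = 1
S = -1/141 (S = 1/(-141) = -1/141 ≈ -0.0070922)
s(p, j) = 1
s(-22, -18)*(96 + S) = 1*(96 - 1/141) = 1*(13535/141) = 13535/141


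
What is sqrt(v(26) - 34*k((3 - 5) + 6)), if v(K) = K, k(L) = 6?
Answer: I*sqrt(178) ≈ 13.342*I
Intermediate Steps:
sqrt(v(26) - 34*k((3 - 5) + 6)) = sqrt(26 - 34*6) = sqrt(26 - 204) = sqrt(-178) = I*sqrt(178)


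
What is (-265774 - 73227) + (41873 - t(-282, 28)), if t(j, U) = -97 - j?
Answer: -297313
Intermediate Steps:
(-265774 - 73227) + (41873 - t(-282, 28)) = (-265774 - 73227) + (41873 - (-97 - 1*(-282))) = -339001 + (41873 - (-97 + 282)) = -339001 + (41873 - 1*185) = -339001 + (41873 - 185) = -339001 + 41688 = -297313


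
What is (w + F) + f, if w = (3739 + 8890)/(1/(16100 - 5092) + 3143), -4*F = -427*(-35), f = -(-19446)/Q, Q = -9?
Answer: -271844477139/46130860 ≈ -5892.9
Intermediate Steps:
f = -6482/3 (f = -(-19446)/(-9) = -(-19446)*(-1)/9 = -2778*7/9 = -6482/3 ≈ -2160.7)
F = -14945/4 (F = -(-427)*(-35)/4 = -¼*14945 = -14945/4 ≈ -3736.3)
w = 139020032/34598145 (w = 12629/(1/11008 + 3143) = 12629/(34598145/11008) = 12629*(11008/34598145) = 139020032/34598145 ≈ 4.0181)
(w + F) + f = (139020032/34598145 - 14945/4) - 6482/3 = -516513196897/138392580 - 6482/3 = -271844477139/46130860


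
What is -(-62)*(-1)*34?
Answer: -2108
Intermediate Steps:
-(-62)*(-1)*34 = -31*2*34 = -62*34 = -2108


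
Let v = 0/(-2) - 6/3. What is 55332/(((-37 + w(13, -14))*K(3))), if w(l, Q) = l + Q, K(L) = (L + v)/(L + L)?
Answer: -165996/19 ≈ -8736.6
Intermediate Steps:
v = -2 (v = 0*(-½) - 6*⅓ = 0 - 2 = -2)
K(L) = (-2 + L)/(2*L) (K(L) = (L - 2)/(L + L) = (-2 + L)/((2*L)) = (-2 + L)*(1/(2*L)) = (-2 + L)/(2*L))
w(l, Q) = Q + l
55332/(((-37 + w(13, -14))*K(3))) = 55332/(((-37 + (-14 + 13))*((½)*(-2 + 3)/3))) = 55332/(((-37 - 1)*((½)*(⅓)*1))) = 55332/((-38*⅙)) = 55332/(-19/3) = 55332*(-3/19) = -165996/19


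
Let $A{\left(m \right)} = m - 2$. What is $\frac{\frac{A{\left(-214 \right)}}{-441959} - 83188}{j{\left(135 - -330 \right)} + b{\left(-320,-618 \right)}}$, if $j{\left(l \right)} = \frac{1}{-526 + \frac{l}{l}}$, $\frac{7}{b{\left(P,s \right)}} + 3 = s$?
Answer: $\frac{142696815201225}{22603046} \approx 6.3132 \cdot 10^{6}$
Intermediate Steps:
$b{\left(P,s \right)} = \frac{7}{-3 + s}$
$A{\left(m \right)} = -2 + m$
$j{\left(l \right)} = - \frac{1}{525}$ ($j{\left(l \right)} = \frac{1}{-526 + 1} = \frac{1}{-525} = - \frac{1}{525}$)
$\frac{\frac{A{\left(-214 \right)}}{-441959} - 83188}{j{\left(135 - -330 \right)} + b{\left(-320,-618 \right)}} = \frac{\frac{-2 - 214}{-441959} - 83188}{- \frac{1}{525} + \frac{7}{-3 - 618}} = \frac{\left(-216\right) \left(- \frac{1}{441959}\right) - 83188}{- \frac{1}{525} + \frac{7}{-621}} = \frac{\frac{216}{441959} - 83188}{- \frac{1}{525} + 7 \left(- \frac{1}{621}\right)} = - \frac{36765685076}{441959 \left(- \frac{1}{525} - \frac{7}{621}\right)} = - \frac{36765685076}{441959 \left(- \frac{1432}{108675}\right)} = \left(- \frac{36765685076}{441959}\right) \left(- \frac{108675}{1432}\right) = \frac{142696815201225}{22603046}$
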